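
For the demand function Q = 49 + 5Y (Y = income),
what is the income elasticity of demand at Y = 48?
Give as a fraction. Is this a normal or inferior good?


dQ/dY = 5
At Y = 48: Q = 49 + 5*48 = 289
Ey = (dQ/dY)(Y/Q) = 5 * 48 / 289 = 240/289
Since Ey > 0, this is a normal good.

240/289 (normal good)


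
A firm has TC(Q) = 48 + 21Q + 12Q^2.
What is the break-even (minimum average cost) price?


AC(Q) = 48/Q + 21 + 12Q
To minimize: dAC/dQ = -48/Q^2 + 12 = 0
Q^2 = 48/12 = 4
Q* = 2
Min AC = 48/2 + 21 + 12*2
Min AC = 24 + 21 + 24 = 69

69


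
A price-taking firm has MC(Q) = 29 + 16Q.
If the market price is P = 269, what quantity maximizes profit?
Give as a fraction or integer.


In perfect competition, profit is maximized where P = MC.
269 = 29 + 16Q
240 = 16Q
Q* = 240/16 = 15

15


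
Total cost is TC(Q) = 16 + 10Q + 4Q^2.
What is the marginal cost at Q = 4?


MC = dTC/dQ = 10 + 2*4*Q
At Q = 4:
MC = 10 + 8*4
MC = 10 + 32 = 42

42


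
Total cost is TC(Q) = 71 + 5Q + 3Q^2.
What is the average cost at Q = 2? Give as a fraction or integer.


TC(2) = 71 + 5*2 + 3*2^2
TC(2) = 71 + 10 + 12 = 93
AC = TC/Q = 93/2 = 93/2

93/2


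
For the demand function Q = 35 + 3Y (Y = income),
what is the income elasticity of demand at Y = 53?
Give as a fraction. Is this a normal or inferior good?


dQ/dY = 3
At Y = 53: Q = 35 + 3*53 = 194
Ey = (dQ/dY)(Y/Q) = 3 * 53 / 194 = 159/194
Since Ey > 0, this is a normal good.

159/194 (normal good)


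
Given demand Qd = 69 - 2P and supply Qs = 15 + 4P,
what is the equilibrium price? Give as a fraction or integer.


At equilibrium, Qd = Qs.
69 - 2P = 15 + 4P
69 - 15 = 2P + 4P
54 = 6P
P* = 54/6 = 9

9


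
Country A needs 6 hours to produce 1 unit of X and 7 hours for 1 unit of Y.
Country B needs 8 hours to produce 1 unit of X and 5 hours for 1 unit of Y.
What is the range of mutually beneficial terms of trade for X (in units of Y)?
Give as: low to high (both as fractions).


Opportunity cost of X for Country A = hours_X / hours_Y = 6/7 = 6/7 units of Y
Opportunity cost of X for Country B = hours_X / hours_Y = 8/5 = 8/5 units of Y
Terms of trade must be between the two opportunity costs.
Range: 6/7 to 8/5

6/7 to 8/5


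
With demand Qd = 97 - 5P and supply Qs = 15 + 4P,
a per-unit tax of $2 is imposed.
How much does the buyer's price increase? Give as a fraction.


With a per-unit tax, the buyer's price increase depends on relative slopes.
Supply slope: d = 4, Demand slope: b = 5
Buyer's price increase = d * tax / (b + d)
= 4 * 2 / (5 + 4)
= 8 / 9 = 8/9

8/9


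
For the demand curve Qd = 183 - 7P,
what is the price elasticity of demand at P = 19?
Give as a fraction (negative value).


dQ/dP = -7
At P = 19: Q = 183 - 7*19 = 50
E = (dQ/dP)(P/Q) = (-7)(19/50) = -133/50

-133/50


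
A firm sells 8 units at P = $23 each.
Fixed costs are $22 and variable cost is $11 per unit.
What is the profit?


Total Revenue = P * Q = 23 * 8 = $184
Total Cost = FC + VC*Q = 22 + 11*8 = $110
Profit = TR - TC = 184 - 110 = $74

$74


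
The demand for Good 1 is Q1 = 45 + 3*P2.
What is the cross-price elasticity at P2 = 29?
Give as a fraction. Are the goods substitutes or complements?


dQ1/dP2 = 3
At P2 = 29: Q1 = 45 + 3*29 = 132
Exy = (dQ1/dP2)(P2/Q1) = 3 * 29 / 132 = 29/44
Since Exy > 0, the goods are substitutes.

29/44 (substitutes)


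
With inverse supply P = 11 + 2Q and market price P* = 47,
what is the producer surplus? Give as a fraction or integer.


Minimum supply price (at Q=0): P_min = 11
Quantity supplied at P* = 47:
Q* = (47 - 11)/2 = 18
PS = (1/2) * Q* * (P* - P_min)
PS = (1/2) * 18 * (47 - 11)
PS = (1/2) * 18 * 36 = 324

324


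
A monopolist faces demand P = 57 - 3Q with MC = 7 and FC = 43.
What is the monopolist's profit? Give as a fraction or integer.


MR = MC: 57 - 6Q = 7
Q* = 25/3
P* = 57 - 3*25/3 = 32
Profit = (P* - MC)*Q* - FC
= (32 - 7)*25/3 - 43
= 25*25/3 - 43
= 625/3 - 43 = 496/3

496/3


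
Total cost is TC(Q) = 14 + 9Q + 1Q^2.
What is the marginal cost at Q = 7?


MC = dTC/dQ = 9 + 2*1*Q
At Q = 7:
MC = 9 + 2*7
MC = 9 + 14 = 23

23


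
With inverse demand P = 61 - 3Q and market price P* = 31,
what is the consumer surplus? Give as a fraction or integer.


Maximum willingness to pay (at Q=0): P_max = 61
Quantity demanded at P* = 31:
Q* = (61 - 31)/3 = 10
CS = (1/2) * Q* * (P_max - P*)
CS = (1/2) * 10 * (61 - 31)
CS = (1/2) * 10 * 30 = 150

150


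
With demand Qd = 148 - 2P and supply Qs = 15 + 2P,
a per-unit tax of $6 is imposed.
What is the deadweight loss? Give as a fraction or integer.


Pre-tax equilibrium quantity: Q* = 163/2
Post-tax equilibrium quantity: Q_tax = 151/2
Reduction in quantity: Q* - Q_tax = 6
DWL = (1/2) * tax * (Q* - Q_tax)
DWL = (1/2) * 6 * 6 = 18

18


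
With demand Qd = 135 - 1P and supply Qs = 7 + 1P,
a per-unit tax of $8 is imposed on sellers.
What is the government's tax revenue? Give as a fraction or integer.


With tax on sellers, new supply: Qs' = 7 + 1(P - 8)
= 1P - 1
New equilibrium quantity:
Q_new = 67
Tax revenue = tax * Q_new = 8 * 67 = 536

536


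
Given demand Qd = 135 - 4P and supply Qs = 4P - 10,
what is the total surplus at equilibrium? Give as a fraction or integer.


Find equilibrium: 135 - 4P = 4P - 10
135 + 10 = 8P
P* = 145/8 = 145/8
Q* = 4*145/8 - 10 = 125/2
Inverse demand: P = 135/4 - Q/4, so P_max = 135/4
Inverse supply: P = 5/2 + Q/4, so P_min = 5/2
CS = (1/2) * 125/2 * (135/4 - 145/8) = 15625/32
PS = (1/2) * 125/2 * (145/8 - 5/2) = 15625/32
TS = CS + PS = 15625/32 + 15625/32 = 15625/16

15625/16


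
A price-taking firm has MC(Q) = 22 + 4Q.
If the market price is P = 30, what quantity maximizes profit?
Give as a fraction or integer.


In perfect competition, profit is maximized where P = MC.
30 = 22 + 4Q
8 = 4Q
Q* = 8/4 = 2

2


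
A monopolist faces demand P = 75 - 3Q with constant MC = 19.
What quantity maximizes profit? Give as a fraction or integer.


TR = P*Q = (75 - 3Q)Q = 75Q - 3Q^2
MR = dTR/dQ = 75 - 6Q
Set MR = MC:
75 - 6Q = 19
56 = 6Q
Q* = 56/6 = 28/3

28/3


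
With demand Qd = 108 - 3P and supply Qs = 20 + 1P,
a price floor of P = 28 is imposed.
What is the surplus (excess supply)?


At P = 28:
Qd = 108 - 3*28 = 24
Qs = 20 + 1*28 = 48
Surplus = Qs - Qd = 48 - 24 = 24

24


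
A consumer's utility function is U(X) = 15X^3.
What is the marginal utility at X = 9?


MU = dU/dX = 15*3*X^(3-1)
MU = 45*X^2
At X = 9:
MU = 45 * 9^2
MU = 45 * 81 = 3645

3645


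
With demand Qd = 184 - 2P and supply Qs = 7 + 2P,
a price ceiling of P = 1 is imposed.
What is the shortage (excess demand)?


At P = 1:
Qd = 184 - 2*1 = 182
Qs = 7 + 2*1 = 9
Shortage = Qd - Qs = 182 - 9 = 173

173


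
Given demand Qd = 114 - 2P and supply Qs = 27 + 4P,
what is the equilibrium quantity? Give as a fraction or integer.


First find equilibrium price:
114 - 2P = 27 + 4P
P* = 87/6 = 29/2
Then substitute into demand:
Q* = 114 - 2 * 29/2 = 85

85


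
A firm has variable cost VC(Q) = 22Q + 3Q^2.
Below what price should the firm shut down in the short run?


AVC(Q) = VC(Q)/Q = 22 + 3Q
AVC is increasing in Q, so minimum AVC is at Q -> 0+.
Min AVC = 22
The firm should shut down if P < 22.

22


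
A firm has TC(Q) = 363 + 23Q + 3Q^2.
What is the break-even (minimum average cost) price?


AC(Q) = 363/Q + 23 + 3Q
To minimize: dAC/dQ = -363/Q^2 + 3 = 0
Q^2 = 363/3 = 121
Q* = 11
Min AC = 363/11 + 23 + 3*11
Min AC = 33 + 23 + 33 = 89

89


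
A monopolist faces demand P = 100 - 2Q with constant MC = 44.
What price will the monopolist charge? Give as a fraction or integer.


MR = 100 - 4Q
Set MR = MC: 100 - 4Q = 44
Q* = 14
Substitute into demand:
P* = 100 - 2*14 = 72

72


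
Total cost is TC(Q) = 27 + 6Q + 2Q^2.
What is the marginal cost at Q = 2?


MC = dTC/dQ = 6 + 2*2*Q
At Q = 2:
MC = 6 + 4*2
MC = 6 + 8 = 14

14


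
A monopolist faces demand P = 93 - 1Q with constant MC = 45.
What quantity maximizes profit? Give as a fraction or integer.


TR = P*Q = (93 - 1Q)Q = 93Q - 1Q^2
MR = dTR/dQ = 93 - 2Q
Set MR = MC:
93 - 2Q = 45
48 = 2Q
Q* = 48/2 = 24

24


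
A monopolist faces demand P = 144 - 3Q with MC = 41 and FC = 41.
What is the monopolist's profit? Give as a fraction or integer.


MR = MC: 144 - 6Q = 41
Q* = 103/6
P* = 144 - 3*103/6 = 185/2
Profit = (P* - MC)*Q* - FC
= (185/2 - 41)*103/6 - 41
= 103/2*103/6 - 41
= 10609/12 - 41 = 10117/12

10117/12


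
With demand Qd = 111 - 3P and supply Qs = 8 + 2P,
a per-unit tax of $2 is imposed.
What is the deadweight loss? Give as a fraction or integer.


Pre-tax equilibrium quantity: Q* = 246/5
Post-tax equilibrium quantity: Q_tax = 234/5
Reduction in quantity: Q* - Q_tax = 12/5
DWL = (1/2) * tax * (Q* - Q_tax)
DWL = (1/2) * 2 * 12/5 = 12/5

12/5


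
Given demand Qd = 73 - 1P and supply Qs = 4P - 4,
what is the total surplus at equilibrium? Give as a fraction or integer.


Find equilibrium: 73 - 1P = 4P - 4
73 + 4 = 5P
P* = 77/5 = 77/5
Q* = 4*77/5 - 4 = 288/5
Inverse demand: P = 73 - Q/1, so P_max = 73
Inverse supply: P = 1 + Q/4, so P_min = 1
CS = (1/2) * 288/5 * (73 - 77/5) = 41472/25
PS = (1/2) * 288/5 * (77/5 - 1) = 10368/25
TS = CS + PS = 41472/25 + 10368/25 = 10368/5

10368/5


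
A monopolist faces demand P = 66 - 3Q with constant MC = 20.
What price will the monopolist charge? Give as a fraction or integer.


MR = 66 - 6Q
Set MR = MC: 66 - 6Q = 20
Q* = 23/3
Substitute into demand:
P* = 66 - 3*23/3 = 43

43


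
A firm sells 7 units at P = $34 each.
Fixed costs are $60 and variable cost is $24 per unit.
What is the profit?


Total Revenue = P * Q = 34 * 7 = $238
Total Cost = FC + VC*Q = 60 + 24*7 = $228
Profit = TR - TC = 238 - 228 = $10

$10


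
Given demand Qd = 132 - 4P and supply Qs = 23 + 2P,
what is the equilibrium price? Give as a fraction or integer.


At equilibrium, Qd = Qs.
132 - 4P = 23 + 2P
132 - 23 = 4P + 2P
109 = 6P
P* = 109/6 = 109/6

109/6


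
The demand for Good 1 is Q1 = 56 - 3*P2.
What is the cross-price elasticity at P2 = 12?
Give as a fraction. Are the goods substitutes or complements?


dQ1/dP2 = -3
At P2 = 12: Q1 = 56 - 3*12 = 20
Exy = (dQ1/dP2)(P2/Q1) = -3 * 12 / 20 = -9/5
Since Exy < 0, the goods are complements.

-9/5 (complements)


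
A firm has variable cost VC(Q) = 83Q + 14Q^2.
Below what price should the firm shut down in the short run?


AVC(Q) = VC(Q)/Q = 83 + 14Q
AVC is increasing in Q, so minimum AVC is at Q -> 0+.
Min AVC = 83
The firm should shut down if P < 83.

83


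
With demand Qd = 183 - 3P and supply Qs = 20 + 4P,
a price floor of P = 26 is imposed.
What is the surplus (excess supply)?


At P = 26:
Qd = 183 - 3*26 = 105
Qs = 20 + 4*26 = 124
Surplus = Qs - Qd = 124 - 105 = 19

19


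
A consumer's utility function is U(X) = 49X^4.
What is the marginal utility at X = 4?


MU = dU/dX = 49*4*X^(4-1)
MU = 196*X^3
At X = 4:
MU = 196 * 4^3
MU = 196 * 64 = 12544

12544


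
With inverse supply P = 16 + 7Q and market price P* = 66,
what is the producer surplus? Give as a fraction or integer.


Minimum supply price (at Q=0): P_min = 16
Quantity supplied at P* = 66:
Q* = (66 - 16)/7 = 50/7
PS = (1/2) * Q* * (P* - P_min)
PS = (1/2) * 50/7 * (66 - 16)
PS = (1/2) * 50/7 * 50 = 1250/7

1250/7


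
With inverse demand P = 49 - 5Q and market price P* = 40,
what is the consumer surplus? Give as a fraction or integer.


Maximum willingness to pay (at Q=0): P_max = 49
Quantity demanded at P* = 40:
Q* = (49 - 40)/5 = 9/5
CS = (1/2) * Q* * (P_max - P*)
CS = (1/2) * 9/5 * (49 - 40)
CS = (1/2) * 9/5 * 9 = 81/10

81/10


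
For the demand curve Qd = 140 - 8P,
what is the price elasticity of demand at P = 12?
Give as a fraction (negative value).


dQ/dP = -8
At P = 12: Q = 140 - 8*12 = 44
E = (dQ/dP)(P/Q) = (-8)(12/44) = -24/11

-24/11


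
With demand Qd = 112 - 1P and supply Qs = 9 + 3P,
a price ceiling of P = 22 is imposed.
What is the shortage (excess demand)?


At P = 22:
Qd = 112 - 1*22 = 90
Qs = 9 + 3*22 = 75
Shortage = Qd - Qs = 90 - 75 = 15

15


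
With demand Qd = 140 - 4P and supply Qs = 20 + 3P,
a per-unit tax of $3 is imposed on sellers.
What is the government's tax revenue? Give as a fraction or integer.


With tax on sellers, new supply: Qs' = 20 + 3(P - 3)
= 11 + 3P
New equilibrium quantity:
Q_new = 464/7
Tax revenue = tax * Q_new = 3 * 464/7 = 1392/7

1392/7


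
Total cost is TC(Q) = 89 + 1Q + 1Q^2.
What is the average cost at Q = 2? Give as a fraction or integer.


TC(2) = 89 + 1*2 + 1*2^2
TC(2) = 89 + 2 + 4 = 95
AC = TC/Q = 95/2 = 95/2

95/2


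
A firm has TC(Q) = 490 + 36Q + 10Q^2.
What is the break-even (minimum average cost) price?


AC(Q) = 490/Q + 36 + 10Q
To minimize: dAC/dQ = -490/Q^2 + 10 = 0
Q^2 = 490/10 = 49
Q* = 7
Min AC = 490/7 + 36 + 10*7
Min AC = 70 + 36 + 70 = 176

176


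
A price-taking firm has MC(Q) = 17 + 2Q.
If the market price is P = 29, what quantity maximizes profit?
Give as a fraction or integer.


In perfect competition, profit is maximized where P = MC.
29 = 17 + 2Q
12 = 2Q
Q* = 12/2 = 6

6


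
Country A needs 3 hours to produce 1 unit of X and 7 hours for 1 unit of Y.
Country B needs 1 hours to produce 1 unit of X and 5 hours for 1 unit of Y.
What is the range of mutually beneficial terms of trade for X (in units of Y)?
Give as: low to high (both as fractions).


Opportunity cost of X for Country A = hours_X / hours_Y = 3/7 = 3/7 units of Y
Opportunity cost of X for Country B = hours_X / hours_Y = 1/5 = 1/5 units of Y
Terms of trade must be between the two opportunity costs.
Range: 1/5 to 3/7

1/5 to 3/7


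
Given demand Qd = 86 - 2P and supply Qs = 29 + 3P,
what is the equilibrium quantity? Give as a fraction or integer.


First find equilibrium price:
86 - 2P = 29 + 3P
P* = 57/5 = 57/5
Then substitute into demand:
Q* = 86 - 2 * 57/5 = 316/5

316/5


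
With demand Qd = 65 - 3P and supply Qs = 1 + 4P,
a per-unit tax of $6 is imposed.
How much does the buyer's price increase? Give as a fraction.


With a per-unit tax, the buyer's price increase depends on relative slopes.
Supply slope: d = 4, Demand slope: b = 3
Buyer's price increase = d * tax / (b + d)
= 4 * 6 / (3 + 4)
= 24 / 7 = 24/7

24/7


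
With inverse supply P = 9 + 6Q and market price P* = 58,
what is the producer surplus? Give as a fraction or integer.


Minimum supply price (at Q=0): P_min = 9
Quantity supplied at P* = 58:
Q* = (58 - 9)/6 = 49/6
PS = (1/2) * Q* * (P* - P_min)
PS = (1/2) * 49/6 * (58 - 9)
PS = (1/2) * 49/6 * 49 = 2401/12

2401/12


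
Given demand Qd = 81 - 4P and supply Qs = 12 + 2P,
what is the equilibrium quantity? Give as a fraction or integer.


First find equilibrium price:
81 - 4P = 12 + 2P
P* = 69/6 = 23/2
Then substitute into demand:
Q* = 81 - 4 * 23/2 = 35

35


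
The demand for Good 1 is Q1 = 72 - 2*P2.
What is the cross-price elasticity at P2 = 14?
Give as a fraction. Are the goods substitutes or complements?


dQ1/dP2 = -2
At P2 = 14: Q1 = 72 - 2*14 = 44
Exy = (dQ1/dP2)(P2/Q1) = -2 * 14 / 44 = -7/11
Since Exy < 0, the goods are complements.

-7/11 (complements)


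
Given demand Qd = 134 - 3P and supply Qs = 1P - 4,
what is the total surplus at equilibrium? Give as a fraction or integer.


Find equilibrium: 134 - 3P = 1P - 4
134 + 4 = 4P
P* = 138/4 = 69/2
Q* = 1*69/2 - 4 = 61/2
Inverse demand: P = 134/3 - Q/3, so P_max = 134/3
Inverse supply: P = 4 + Q/1, so P_min = 4
CS = (1/2) * 61/2 * (134/3 - 69/2) = 3721/24
PS = (1/2) * 61/2 * (69/2 - 4) = 3721/8
TS = CS + PS = 3721/24 + 3721/8 = 3721/6

3721/6


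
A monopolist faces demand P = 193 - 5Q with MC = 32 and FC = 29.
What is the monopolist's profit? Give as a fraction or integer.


MR = MC: 193 - 10Q = 32
Q* = 161/10
P* = 193 - 5*161/10 = 225/2
Profit = (P* - MC)*Q* - FC
= (225/2 - 32)*161/10 - 29
= 161/2*161/10 - 29
= 25921/20 - 29 = 25341/20

25341/20


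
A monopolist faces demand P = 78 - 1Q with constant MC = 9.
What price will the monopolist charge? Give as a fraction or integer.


MR = 78 - 2Q
Set MR = MC: 78 - 2Q = 9
Q* = 69/2
Substitute into demand:
P* = 78 - 1*69/2 = 87/2

87/2


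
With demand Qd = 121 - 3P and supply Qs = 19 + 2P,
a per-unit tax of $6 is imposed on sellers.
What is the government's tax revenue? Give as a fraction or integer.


With tax on sellers, new supply: Qs' = 19 + 2(P - 6)
= 7 + 2P
New equilibrium quantity:
Q_new = 263/5
Tax revenue = tax * Q_new = 6 * 263/5 = 1578/5

1578/5


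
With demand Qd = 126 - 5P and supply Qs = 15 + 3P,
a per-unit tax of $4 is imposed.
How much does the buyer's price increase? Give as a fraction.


With a per-unit tax, the buyer's price increase depends on relative slopes.
Supply slope: d = 3, Demand slope: b = 5
Buyer's price increase = d * tax / (b + d)
= 3 * 4 / (5 + 3)
= 12 / 8 = 3/2

3/2


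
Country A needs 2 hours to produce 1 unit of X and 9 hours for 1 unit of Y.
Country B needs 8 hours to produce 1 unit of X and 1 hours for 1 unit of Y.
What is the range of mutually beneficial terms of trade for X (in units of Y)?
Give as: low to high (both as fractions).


Opportunity cost of X for Country A = hours_X / hours_Y = 2/9 = 2/9 units of Y
Opportunity cost of X for Country B = hours_X / hours_Y = 8/1 = 8 units of Y
Terms of trade must be between the two opportunity costs.
Range: 2/9 to 8

2/9 to 8


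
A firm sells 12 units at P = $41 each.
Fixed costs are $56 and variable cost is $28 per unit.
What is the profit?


Total Revenue = P * Q = 41 * 12 = $492
Total Cost = FC + VC*Q = 56 + 28*12 = $392
Profit = TR - TC = 492 - 392 = $100

$100


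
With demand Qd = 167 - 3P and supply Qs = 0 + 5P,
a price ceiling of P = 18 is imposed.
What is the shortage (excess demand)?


At P = 18:
Qd = 167 - 3*18 = 113
Qs = 0 + 5*18 = 90
Shortage = Qd - Qs = 113 - 90 = 23

23


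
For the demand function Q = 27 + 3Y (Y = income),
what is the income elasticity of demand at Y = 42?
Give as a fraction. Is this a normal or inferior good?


dQ/dY = 3
At Y = 42: Q = 27 + 3*42 = 153
Ey = (dQ/dY)(Y/Q) = 3 * 42 / 153 = 14/17
Since Ey > 0, this is a normal good.

14/17 (normal good)


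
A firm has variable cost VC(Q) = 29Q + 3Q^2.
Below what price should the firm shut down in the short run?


AVC(Q) = VC(Q)/Q = 29 + 3Q
AVC is increasing in Q, so minimum AVC is at Q -> 0+.
Min AVC = 29
The firm should shut down if P < 29.

29


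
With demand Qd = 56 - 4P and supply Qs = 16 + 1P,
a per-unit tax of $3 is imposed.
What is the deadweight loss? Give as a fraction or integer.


Pre-tax equilibrium quantity: Q* = 24
Post-tax equilibrium quantity: Q_tax = 108/5
Reduction in quantity: Q* - Q_tax = 12/5
DWL = (1/2) * tax * (Q* - Q_tax)
DWL = (1/2) * 3 * 12/5 = 18/5

18/5


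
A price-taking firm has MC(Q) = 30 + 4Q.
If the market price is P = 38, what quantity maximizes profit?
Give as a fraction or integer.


In perfect competition, profit is maximized where P = MC.
38 = 30 + 4Q
8 = 4Q
Q* = 8/4 = 2

2


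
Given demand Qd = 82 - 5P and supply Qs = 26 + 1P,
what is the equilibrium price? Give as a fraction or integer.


At equilibrium, Qd = Qs.
82 - 5P = 26 + 1P
82 - 26 = 5P + 1P
56 = 6P
P* = 56/6 = 28/3

28/3


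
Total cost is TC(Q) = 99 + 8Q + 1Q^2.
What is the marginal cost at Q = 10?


MC = dTC/dQ = 8 + 2*1*Q
At Q = 10:
MC = 8 + 2*10
MC = 8 + 20 = 28

28


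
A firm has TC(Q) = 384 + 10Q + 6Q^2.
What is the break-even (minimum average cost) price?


AC(Q) = 384/Q + 10 + 6Q
To minimize: dAC/dQ = -384/Q^2 + 6 = 0
Q^2 = 384/6 = 64
Q* = 8
Min AC = 384/8 + 10 + 6*8
Min AC = 48 + 10 + 48 = 106

106


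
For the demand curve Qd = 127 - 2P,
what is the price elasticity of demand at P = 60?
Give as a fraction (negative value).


dQ/dP = -2
At P = 60: Q = 127 - 2*60 = 7
E = (dQ/dP)(P/Q) = (-2)(60/7) = -120/7

-120/7


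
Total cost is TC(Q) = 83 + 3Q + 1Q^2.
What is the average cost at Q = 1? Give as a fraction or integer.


TC(1) = 83 + 3*1 + 1*1^2
TC(1) = 83 + 3 + 1 = 87
AC = TC/Q = 87/1 = 87

87


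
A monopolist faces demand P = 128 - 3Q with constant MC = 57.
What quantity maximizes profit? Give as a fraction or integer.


TR = P*Q = (128 - 3Q)Q = 128Q - 3Q^2
MR = dTR/dQ = 128 - 6Q
Set MR = MC:
128 - 6Q = 57
71 = 6Q
Q* = 71/6 = 71/6

71/6


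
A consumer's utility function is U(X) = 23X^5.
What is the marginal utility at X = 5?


MU = dU/dX = 23*5*X^(5-1)
MU = 115*X^4
At X = 5:
MU = 115 * 5^4
MU = 115 * 625 = 71875

71875


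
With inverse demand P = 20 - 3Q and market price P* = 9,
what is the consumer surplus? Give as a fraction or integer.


Maximum willingness to pay (at Q=0): P_max = 20
Quantity demanded at P* = 9:
Q* = (20 - 9)/3 = 11/3
CS = (1/2) * Q* * (P_max - P*)
CS = (1/2) * 11/3 * (20 - 9)
CS = (1/2) * 11/3 * 11 = 121/6

121/6


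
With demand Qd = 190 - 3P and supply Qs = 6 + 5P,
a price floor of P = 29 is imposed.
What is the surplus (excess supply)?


At P = 29:
Qd = 190 - 3*29 = 103
Qs = 6 + 5*29 = 151
Surplus = Qs - Qd = 151 - 103 = 48

48


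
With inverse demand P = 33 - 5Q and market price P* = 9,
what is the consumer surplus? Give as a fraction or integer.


Maximum willingness to pay (at Q=0): P_max = 33
Quantity demanded at P* = 9:
Q* = (33 - 9)/5 = 24/5
CS = (1/2) * Q* * (P_max - P*)
CS = (1/2) * 24/5 * (33 - 9)
CS = (1/2) * 24/5 * 24 = 288/5

288/5


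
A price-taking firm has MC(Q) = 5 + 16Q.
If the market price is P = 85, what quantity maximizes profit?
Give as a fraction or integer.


In perfect competition, profit is maximized where P = MC.
85 = 5 + 16Q
80 = 16Q
Q* = 80/16 = 5

5


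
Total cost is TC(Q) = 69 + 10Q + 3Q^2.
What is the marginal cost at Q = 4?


MC = dTC/dQ = 10 + 2*3*Q
At Q = 4:
MC = 10 + 6*4
MC = 10 + 24 = 34

34


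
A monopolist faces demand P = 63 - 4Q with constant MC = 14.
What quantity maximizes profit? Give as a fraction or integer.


TR = P*Q = (63 - 4Q)Q = 63Q - 4Q^2
MR = dTR/dQ = 63 - 8Q
Set MR = MC:
63 - 8Q = 14
49 = 8Q
Q* = 49/8 = 49/8

49/8


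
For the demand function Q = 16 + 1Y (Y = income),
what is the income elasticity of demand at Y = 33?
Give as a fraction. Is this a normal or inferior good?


dQ/dY = 1
At Y = 33: Q = 16 + 1*33 = 49
Ey = (dQ/dY)(Y/Q) = 1 * 33 / 49 = 33/49
Since Ey > 0, this is a normal good.

33/49 (normal good)


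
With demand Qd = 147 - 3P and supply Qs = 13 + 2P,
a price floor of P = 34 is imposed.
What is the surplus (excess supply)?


At P = 34:
Qd = 147 - 3*34 = 45
Qs = 13 + 2*34 = 81
Surplus = Qs - Qd = 81 - 45 = 36

36


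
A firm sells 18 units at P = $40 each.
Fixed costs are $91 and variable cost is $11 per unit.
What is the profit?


Total Revenue = P * Q = 40 * 18 = $720
Total Cost = FC + VC*Q = 91 + 11*18 = $289
Profit = TR - TC = 720 - 289 = $431

$431


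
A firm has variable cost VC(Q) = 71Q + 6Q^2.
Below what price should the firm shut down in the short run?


AVC(Q) = VC(Q)/Q = 71 + 6Q
AVC is increasing in Q, so minimum AVC is at Q -> 0+.
Min AVC = 71
The firm should shut down if P < 71.

71


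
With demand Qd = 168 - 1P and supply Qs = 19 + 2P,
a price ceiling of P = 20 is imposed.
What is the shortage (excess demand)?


At P = 20:
Qd = 168 - 1*20 = 148
Qs = 19 + 2*20 = 59
Shortage = Qd - Qs = 148 - 59 = 89

89


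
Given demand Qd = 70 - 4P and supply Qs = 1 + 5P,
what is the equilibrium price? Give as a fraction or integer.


At equilibrium, Qd = Qs.
70 - 4P = 1 + 5P
70 - 1 = 4P + 5P
69 = 9P
P* = 69/9 = 23/3

23/3


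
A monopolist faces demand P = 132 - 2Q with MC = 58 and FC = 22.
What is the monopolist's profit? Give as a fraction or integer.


MR = MC: 132 - 4Q = 58
Q* = 37/2
P* = 132 - 2*37/2 = 95
Profit = (P* - MC)*Q* - FC
= (95 - 58)*37/2 - 22
= 37*37/2 - 22
= 1369/2 - 22 = 1325/2

1325/2


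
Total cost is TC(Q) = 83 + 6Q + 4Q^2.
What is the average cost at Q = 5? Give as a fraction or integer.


TC(5) = 83 + 6*5 + 4*5^2
TC(5) = 83 + 30 + 100 = 213
AC = TC/Q = 213/5 = 213/5

213/5


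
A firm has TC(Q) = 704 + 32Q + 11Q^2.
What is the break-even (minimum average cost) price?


AC(Q) = 704/Q + 32 + 11Q
To minimize: dAC/dQ = -704/Q^2 + 11 = 0
Q^2 = 704/11 = 64
Q* = 8
Min AC = 704/8 + 32 + 11*8
Min AC = 88 + 32 + 88 = 208

208


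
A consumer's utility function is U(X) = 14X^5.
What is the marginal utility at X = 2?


MU = dU/dX = 14*5*X^(5-1)
MU = 70*X^4
At X = 2:
MU = 70 * 2^4
MU = 70 * 16 = 1120

1120


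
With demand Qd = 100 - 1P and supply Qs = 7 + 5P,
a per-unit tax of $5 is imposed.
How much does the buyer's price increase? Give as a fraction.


With a per-unit tax, the buyer's price increase depends on relative slopes.
Supply slope: d = 5, Demand slope: b = 1
Buyer's price increase = d * tax / (b + d)
= 5 * 5 / (1 + 5)
= 25 / 6 = 25/6

25/6


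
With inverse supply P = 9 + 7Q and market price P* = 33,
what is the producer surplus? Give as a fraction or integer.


Minimum supply price (at Q=0): P_min = 9
Quantity supplied at P* = 33:
Q* = (33 - 9)/7 = 24/7
PS = (1/2) * Q* * (P* - P_min)
PS = (1/2) * 24/7 * (33 - 9)
PS = (1/2) * 24/7 * 24 = 288/7

288/7


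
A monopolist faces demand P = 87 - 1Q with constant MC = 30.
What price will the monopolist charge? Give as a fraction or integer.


MR = 87 - 2Q
Set MR = MC: 87 - 2Q = 30
Q* = 57/2
Substitute into demand:
P* = 87 - 1*57/2 = 117/2

117/2


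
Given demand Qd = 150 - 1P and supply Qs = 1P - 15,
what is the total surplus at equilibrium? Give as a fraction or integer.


Find equilibrium: 150 - 1P = 1P - 15
150 + 15 = 2P
P* = 165/2 = 165/2
Q* = 1*165/2 - 15 = 135/2
Inverse demand: P = 150 - Q/1, so P_max = 150
Inverse supply: P = 15 + Q/1, so P_min = 15
CS = (1/2) * 135/2 * (150 - 165/2) = 18225/8
PS = (1/2) * 135/2 * (165/2 - 15) = 18225/8
TS = CS + PS = 18225/8 + 18225/8 = 18225/4

18225/4


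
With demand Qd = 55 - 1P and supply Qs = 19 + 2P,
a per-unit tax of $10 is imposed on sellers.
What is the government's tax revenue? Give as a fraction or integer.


With tax on sellers, new supply: Qs' = 19 + 2(P - 10)
= 2P - 1
New equilibrium quantity:
Q_new = 109/3
Tax revenue = tax * Q_new = 10 * 109/3 = 1090/3

1090/3


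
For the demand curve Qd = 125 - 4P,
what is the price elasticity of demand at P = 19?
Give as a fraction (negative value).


dQ/dP = -4
At P = 19: Q = 125 - 4*19 = 49
E = (dQ/dP)(P/Q) = (-4)(19/49) = -76/49

-76/49


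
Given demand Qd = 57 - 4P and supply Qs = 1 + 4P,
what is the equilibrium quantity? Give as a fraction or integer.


First find equilibrium price:
57 - 4P = 1 + 4P
P* = 56/8 = 7
Then substitute into demand:
Q* = 57 - 4 * 7 = 29

29


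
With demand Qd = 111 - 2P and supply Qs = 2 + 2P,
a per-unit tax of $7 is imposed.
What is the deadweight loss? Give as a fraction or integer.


Pre-tax equilibrium quantity: Q* = 113/2
Post-tax equilibrium quantity: Q_tax = 99/2
Reduction in quantity: Q* - Q_tax = 7
DWL = (1/2) * tax * (Q* - Q_tax)
DWL = (1/2) * 7 * 7 = 49/2

49/2


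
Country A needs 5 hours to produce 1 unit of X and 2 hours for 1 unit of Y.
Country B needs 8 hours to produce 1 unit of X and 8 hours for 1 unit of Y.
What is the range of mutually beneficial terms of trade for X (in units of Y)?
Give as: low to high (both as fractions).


Opportunity cost of X for Country A = hours_X / hours_Y = 5/2 = 5/2 units of Y
Opportunity cost of X for Country B = hours_X / hours_Y = 8/8 = 1 units of Y
Terms of trade must be between the two opportunity costs.
Range: 1 to 5/2

1 to 5/2


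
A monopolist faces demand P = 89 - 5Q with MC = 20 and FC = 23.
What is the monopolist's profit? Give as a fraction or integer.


MR = MC: 89 - 10Q = 20
Q* = 69/10
P* = 89 - 5*69/10 = 109/2
Profit = (P* - MC)*Q* - FC
= (109/2 - 20)*69/10 - 23
= 69/2*69/10 - 23
= 4761/20 - 23 = 4301/20

4301/20


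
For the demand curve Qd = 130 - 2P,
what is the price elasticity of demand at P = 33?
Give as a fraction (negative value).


dQ/dP = -2
At P = 33: Q = 130 - 2*33 = 64
E = (dQ/dP)(P/Q) = (-2)(33/64) = -33/32

-33/32


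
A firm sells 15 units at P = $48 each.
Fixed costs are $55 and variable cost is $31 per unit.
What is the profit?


Total Revenue = P * Q = 48 * 15 = $720
Total Cost = FC + VC*Q = 55 + 31*15 = $520
Profit = TR - TC = 720 - 520 = $200

$200


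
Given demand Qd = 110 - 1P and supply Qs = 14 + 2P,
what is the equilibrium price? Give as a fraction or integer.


At equilibrium, Qd = Qs.
110 - 1P = 14 + 2P
110 - 14 = 1P + 2P
96 = 3P
P* = 96/3 = 32

32


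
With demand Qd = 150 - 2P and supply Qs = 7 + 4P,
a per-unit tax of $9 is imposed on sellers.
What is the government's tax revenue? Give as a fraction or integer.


With tax on sellers, new supply: Qs' = 7 + 4(P - 9)
= 4P - 29
New equilibrium quantity:
Q_new = 271/3
Tax revenue = tax * Q_new = 9 * 271/3 = 813

813


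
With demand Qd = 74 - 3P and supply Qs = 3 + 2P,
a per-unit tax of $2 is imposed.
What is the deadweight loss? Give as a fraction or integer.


Pre-tax equilibrium quantity: Q* = 157/5
Post-tax equilibrium quantity: Q_tax = 29
Reduction in quantity: Q* - Q_tax = 12/5
DWL = (1/2) * tax * (Q* - Q_tax)
DWL = (1/2) * 2 * 12/5 = 12/5

12/5


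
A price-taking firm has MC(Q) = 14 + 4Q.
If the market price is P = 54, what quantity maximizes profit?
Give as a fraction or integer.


In perfect competition, profit is maximized where P = MC.
54 = 14 + 4Q
40 = 4Q
Q* = 40/4 = 10

10


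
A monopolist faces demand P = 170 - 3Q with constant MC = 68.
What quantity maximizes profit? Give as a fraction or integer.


TR = P*Q = (170 - 3Q)Q = 170Q - 3Q^2
MR = dTR/dQ = 170 - 6Q
Set MR = MC:
170 - 6Q = 68
102 = 6Q
Q* = 102/6 = 17

17


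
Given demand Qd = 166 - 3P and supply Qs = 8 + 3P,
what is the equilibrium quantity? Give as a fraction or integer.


First find equilibrium price:
166 - 3P = 8 + 3P
P* = 158/6 = 79/3
Then substitute into demand:
Q* = 166 - 3 * 79/3 = 87

87


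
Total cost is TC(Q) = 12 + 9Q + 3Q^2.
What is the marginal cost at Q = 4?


MC = dTC/dQ = 9 + 2*3*Q
At Q = 4:
MC = 9 + 6*4
MC = 9 + 24 = 33

33


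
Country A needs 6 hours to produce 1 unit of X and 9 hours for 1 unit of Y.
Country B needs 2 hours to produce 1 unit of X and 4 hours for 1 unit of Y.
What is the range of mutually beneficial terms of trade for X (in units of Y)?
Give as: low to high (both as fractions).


Opportunity cost of X for Country A = hours_X / hours_Y = 6/9 = 2/3 units of Y
Opportunity cost of X for Country B = hours_X / hours_Y = 2/4 = 1/2 units of Y
Terms of trade must be between the two opportunity costs.
Range: 1/2 to 2/3

1/2 to 2/3


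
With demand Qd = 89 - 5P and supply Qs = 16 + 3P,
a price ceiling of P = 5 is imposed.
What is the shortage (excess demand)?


At P = 5:
Qd = 89 - 5*5 = 64
Qs = 16 + 3*5 = 31
Shortage = Qd - Qs = 64 - 31 = 33

33


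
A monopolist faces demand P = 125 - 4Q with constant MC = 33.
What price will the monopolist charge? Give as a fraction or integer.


MR = 125 - 8Q
Set MR = MC: 125 - 8Q = 33
Q* = 23/2
Substitute into demand:
P* = 125 - 4*23/2 = 79

79


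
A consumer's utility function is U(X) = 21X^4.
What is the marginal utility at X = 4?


MU = dU/dX = 21*4*X^(4-1)
MU = 84*X^3
At X = 4:
MU = 84 * 4^3
MU = 84 * 64 = 5376

5376


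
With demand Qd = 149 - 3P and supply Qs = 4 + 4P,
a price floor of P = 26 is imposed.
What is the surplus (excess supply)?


At P = 26:
Qd = 149 - 3*26 = 71
Qs = 4 + 4*26 = 108
Surplus = Qs - Qd = 108 - 71 = 37

37


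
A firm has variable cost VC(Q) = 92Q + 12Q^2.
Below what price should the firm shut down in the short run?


AVC(Q) = VC(Q)/Q = 92 + 12Q
AVC is increasing in Q, so minimum AVC is at Q -> 0+.
Min AVC = 92
The firm should shut down if P < 92.

92


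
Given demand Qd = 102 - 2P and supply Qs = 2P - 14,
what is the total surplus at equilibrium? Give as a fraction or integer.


Find equilibrium: 102 - 2P = 2P - 14
102 + 14 = 4P
P* = 116/4 = 29
Q* = 2*29 - 14 = 44
Inverse demand: P = 51 - Q/2, so P_max = 51
Inverse supply: P = 7 + Q/2, so P_min = 7
CS = (1/2) * 44 * (51 - 29) = 484
PS = (1/2) * 44 * (29 - 7) = 484
TS = CS + PS = 484 + 484 = 968

968


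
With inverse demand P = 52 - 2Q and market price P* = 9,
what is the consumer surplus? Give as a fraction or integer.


Maximum willingness to pay (at Q=0): P_max = 52
Quantity demanded at P* = 9:
Q* = (52 - 9)/2 = 43/2
CS = (1/2) * Q* * (P_max - P*)
CS = (1/2) * 43/2 * (52 - 9)
CS = (1/2) * 43/2 * 43 = 1849/4

1849/4


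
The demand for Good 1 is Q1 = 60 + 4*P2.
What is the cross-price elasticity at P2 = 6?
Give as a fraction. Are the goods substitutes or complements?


dQ1/dP2 = 4
At P2 = 6: Q1 = 60 + 4*6 = 84
Exy = (dQ1/dP2)(P2/Q1) = 4 * 6 / 84 = 2/7
Since Exy > 0, the goods are substitutes.

2/7 (substitutes)


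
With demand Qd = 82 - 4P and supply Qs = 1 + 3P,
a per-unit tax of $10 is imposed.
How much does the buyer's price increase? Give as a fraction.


With a per-unit tax, the buyer's price increase depends on relative slopes.
Supply slope: d = 3, Demand slope: b = 4
Buyer's price increase = d * tax / (b + d)
= 3 * 10 / (4 + 3)
= 30 / 7 = 30/7

30/7


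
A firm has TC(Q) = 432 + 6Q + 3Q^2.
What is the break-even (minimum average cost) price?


AC(Q) = 432/Q + 6 + 3Q
To minimize: dAC/dQ = -432/Q^2 + 3 = 0
Q^2 = 432/3 = 144
Q* = 12
Min AC = 432/12 + 6 + 3*12
Min AC = 36 + 6 + 36 = 78

78


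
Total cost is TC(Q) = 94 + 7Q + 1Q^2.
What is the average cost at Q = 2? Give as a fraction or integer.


TC(2) = 94 + 7*2 + 1*2^2
TC(2) = 94 + 14 + 4 = 112
AC = TC/Q = 112/2 = 56

56


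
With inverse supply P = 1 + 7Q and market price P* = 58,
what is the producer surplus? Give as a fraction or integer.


Minimum supply price (at Q=0): P_min = 1
Quantity supplied at P* = 58:
Q* = (58 - 1)/7 = 57/7
PS = (1/2) * Q* * (P* - P_min)
PS = (1/2) * 57/7 * (58 - 1)
PS = (1/2) * 57/7 * 57 = 3249/14

3249/14


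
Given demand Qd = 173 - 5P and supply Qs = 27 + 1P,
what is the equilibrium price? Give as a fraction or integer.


At equilibrium, Qd = Qs.
173 - 5P = 27 + 1P
173 - 27 = 5P + 1P
146 = 6P
P* = 146/6 = 73/3

73/3


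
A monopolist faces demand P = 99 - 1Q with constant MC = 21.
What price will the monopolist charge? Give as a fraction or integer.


MR = 99 - 2Q
Set MR = MC: 99 - 2Q = 21
Q* = 39
Substitute into demand:
P* = 99 - 1*39 = 60

60


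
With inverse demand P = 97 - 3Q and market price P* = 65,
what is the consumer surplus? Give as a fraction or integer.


Maximum willingness to pay (at Q=0): P_max = 97
Quantity demanded at P* = 65:
Q* = (97 - 65)/3 = 32/3
CS = (1/2) * Q* * (P_max - P*)
CS = (1/2) * 32/3 * (97 - 65)
CS = (1/2) * 32/3 * 32 = 512/3

512/3


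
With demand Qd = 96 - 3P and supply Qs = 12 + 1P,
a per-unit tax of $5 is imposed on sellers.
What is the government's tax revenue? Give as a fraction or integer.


With tax on sellers, new supply: Qs' = 12 + 1(P - 5)
= 7 + 1P
New equilibrium quantity:
Q_new = 117/4
Tax revenue = tax * Q_new = 5 * 117/4 = 585/4

585/4


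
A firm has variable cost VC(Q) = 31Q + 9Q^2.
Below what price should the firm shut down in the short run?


AVC(Q) = VC(Q)/Q = 31 + 9Q
AVC is increasing in Q, so minimum AVC is at Q -> 0+.
Min AVC = 31
The firm should shut down if P < 31.

31


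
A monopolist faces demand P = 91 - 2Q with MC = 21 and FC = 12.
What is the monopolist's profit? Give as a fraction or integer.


MR = MC: 91 - 4Q = 21
Q* = 35/2
P* = 91 - 2*35/2 = 56
Profit = (P* - MC)*Q* - FC
= (56 - 21)*35/2 - 12
= 35*35/2 - 12
= 1225/2 - 12 = 1201/2

1201/2


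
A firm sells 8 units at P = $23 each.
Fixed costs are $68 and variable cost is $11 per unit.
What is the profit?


Total Revenue = P * Q = 23 * 8 = $184
Total Cost = FC + VC*Q = 68 + 11*8 = $156
Profit = TR - TC = 184 - 156 = $28

$28


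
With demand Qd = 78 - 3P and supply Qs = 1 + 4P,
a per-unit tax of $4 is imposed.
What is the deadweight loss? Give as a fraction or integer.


Pre-tax equilibrium quantity: Q* = 45
Post-tax equilibrium quantity: Q_tax = 267/7
Reduction in quantity: Q* - Q_tax = 48/7
DWL = (1/2) * tax * (Q* - Q_tax)
DWL = (1/2) * 4 * 48/7 = 96/7

96/7


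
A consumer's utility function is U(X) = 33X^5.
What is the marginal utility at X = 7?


MU = dU/dX = 33*5*X^(5-1)
MU = 165*X^4
At X = 7:
MU = 165 * 7^4
MU = 165 * 2401 = 396165

396165


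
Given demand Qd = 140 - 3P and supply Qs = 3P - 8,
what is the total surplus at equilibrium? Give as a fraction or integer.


Find equilibrium: 140 - 3P = 3P - 8
140 + 8 = 6P
P* = 148/6 = 74/3
Q* = 3*74/3 - 8 = 66
Inverse demand: P = 140/3 - Q/3, so P_max = 140/3
Inverse supply: P = 8/3 + Q/3, so P_min = 8/3
CS = (1/2) * 66 * (140/3 - 74/3) = 726
PS = (1/2) * 66 * (74/3 - 8/3) = 726
TS = CS + PS = 726 + 726 = 1452

1452


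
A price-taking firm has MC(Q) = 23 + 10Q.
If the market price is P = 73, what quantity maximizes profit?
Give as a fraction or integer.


In perfect competition, profit is maximized where P = MC.
73 = 23 + 10Q
50 = 10Q
Q* = 50/10 = 5

5


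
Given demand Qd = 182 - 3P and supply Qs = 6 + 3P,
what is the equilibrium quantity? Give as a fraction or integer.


First find equilibrium price:
182 - 3P = 6 + 3P
P* = 176/6 = 88/3
Then substitute into demand:
Q* = 182 - 3 * 88/3 = 94

94


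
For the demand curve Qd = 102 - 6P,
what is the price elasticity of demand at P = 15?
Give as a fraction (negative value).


dQ/dP = -6
At P = 15: Q = 102 - 6*15 = 12
E = (dQ/dP)(P/Q) = (-6)(15/12) = -15/2

-15/2


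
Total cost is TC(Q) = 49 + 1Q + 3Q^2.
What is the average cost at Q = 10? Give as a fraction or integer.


TC(10) = 49 + 1*10 + 3*10^2
TC(10) = 49 + 10 + 300 = 359
AC = TC/Q = 359/10 = 359/10

359/10


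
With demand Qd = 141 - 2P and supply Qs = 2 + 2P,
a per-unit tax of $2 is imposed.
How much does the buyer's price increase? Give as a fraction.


With a per-unit tax, the buyer's price increase depends on relative slopes.
Supply slope: d = 2, Demand slope: b = 2
Buyer's price increase = d * tax / (b + d)
= 2 * 2 / (2 + 2)
= 4 / 4 = 1

1


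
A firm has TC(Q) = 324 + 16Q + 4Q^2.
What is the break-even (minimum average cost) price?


AC(Q) = 324/Q + 16 + 4Q
To minimize: dAC/dQ = -324/Q^2 + 4 = 0
Q^2 = 324/4 = 81
Q* = 9
Min AC = 324/9 + 16 + 4*9
Min AC = 36 + 16 + 36 = 88

88


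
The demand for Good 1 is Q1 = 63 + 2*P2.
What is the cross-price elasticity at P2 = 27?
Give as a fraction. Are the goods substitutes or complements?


dQ1/dP2 = 2
At P2 = 27: Q1 = 63 + 2*27 = 117
Exy = (dQ1/dP2)(P2/Q1) = 2 * 27 / 117 = 6/13
Since Exy > 0, the goods are substitutes.

6/13 (substitutes)


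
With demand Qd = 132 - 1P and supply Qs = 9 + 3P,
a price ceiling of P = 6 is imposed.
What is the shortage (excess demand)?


At P = 6:
Qd = 132 - 1*6 = 126
Qs = 9 + 3*6 = 27
Shortage = Qd - Qs = 126 - 27 = 99

99


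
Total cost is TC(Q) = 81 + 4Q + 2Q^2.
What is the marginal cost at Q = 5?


MC = dTC/dQ = 4 + 2*2*Q
At Q = 5:
MC = 4 + 4*5
MC = 4 + 20 = 24

24


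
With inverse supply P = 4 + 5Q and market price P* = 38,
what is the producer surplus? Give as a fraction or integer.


Minimum supply price (at Q=0): P_min = 4
Quantity supplied at P* = 38:
Q* = (38 - 4)/5 = 34/5
PS = (1/2) * Q* * (P* - P_min)
PS = (1/2) * 34/5 * (38 - 4)
PS = (1/2) * 34/5 * 34 = 578/5

578/5


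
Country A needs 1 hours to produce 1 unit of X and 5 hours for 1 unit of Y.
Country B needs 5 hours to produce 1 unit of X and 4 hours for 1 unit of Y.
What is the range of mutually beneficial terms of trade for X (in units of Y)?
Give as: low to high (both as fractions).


Opportunity cost of X for Country A = hours_X / hours_Y = 1/5 = 1/5 units of Y
Opportunity cost of X for Country B = hours_X / hours_Y = 5/4 = 5/4 units of Y
Terms of trade must be between the two opportunity costs.
Range: 1/5 to 5/4

1/5 to 5/4


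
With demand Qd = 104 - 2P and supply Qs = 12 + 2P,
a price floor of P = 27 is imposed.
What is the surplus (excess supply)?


At P = 27:
Qd = 104 - 2*27 = 50
Qs = 12 + 2*27 = 66
Surplus = Qs - Qd = 66 - 50 = 16

16
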